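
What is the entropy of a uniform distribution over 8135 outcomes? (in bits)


H = log2(n) = log2(8135) = 12.9899

12.9899 bits


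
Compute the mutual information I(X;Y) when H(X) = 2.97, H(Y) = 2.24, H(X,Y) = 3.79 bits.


I(X;Y) = H(X) + H(Y) - H(X,Y) = 2.97 + 2.24 - 3.79 = 1.42

1.42 bits


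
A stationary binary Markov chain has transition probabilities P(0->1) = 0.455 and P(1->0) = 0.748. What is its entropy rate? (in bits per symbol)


Stationary distribution: pi_0 = p10/(p01+p10) = 0.6218, pi_1 = 0.3782. Entropy rate H' = pi_0*H(p01) + pi_1*H(p10) = 0.6218*0.9941 + 0.3782*0.8144 = 0.9262

0.9262 bits/symbol


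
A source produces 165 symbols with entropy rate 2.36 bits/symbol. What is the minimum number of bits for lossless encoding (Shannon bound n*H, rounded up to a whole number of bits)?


Minimum bits >= n * H = 165 * 2.36 = 389.4, rounded up to a whole number of bits = 390

390 bits


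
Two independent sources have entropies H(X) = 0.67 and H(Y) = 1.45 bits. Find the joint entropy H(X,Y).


For independent variables, H(X,Y) = H(X) + H(Y) = 0.67 + 1.45 = 2.12

2.12 bits


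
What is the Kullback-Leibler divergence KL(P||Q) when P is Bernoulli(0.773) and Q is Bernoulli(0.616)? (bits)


KL = p*log2(p/q) + (1-p)*log2((1-p)/(1-q)) = 0.773*log2(0.773/0.616) + 0.227*log2(0.227/0.384) = 0.081

0.081 bits


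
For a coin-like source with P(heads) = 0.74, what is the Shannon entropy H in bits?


H = -p*log2(p) - (1-p)*log2(1-p). -0.74*log2(0.74) = 0.321458; -0.26*log2(0.26) = 0.505288. H = 0.321458 + 0.505288 = 0.8267

0.8267 bits


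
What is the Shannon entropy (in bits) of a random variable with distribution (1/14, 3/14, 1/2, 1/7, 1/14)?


H = -sum(p_i * log2(p_i)). Terms: -(1/14)*log2(1/14) = 0.271954; -(3/14)*log2(3/14) = 0.476227; -(1/2)*log2(1/2) = 0.500000; -(1/7)*log2(1/7) = 0.401051; -(1/14)*log2(1/14) = 0.271954. H = 0.271954 + 0.476227 + 0.500000 + 0.401051 + 0.271954 = 1.9212

1.9212 bits


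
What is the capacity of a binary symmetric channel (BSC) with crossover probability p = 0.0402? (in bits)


H(p) = -p*log2(p) - (1-p)*log2(1-p) = -0.0402*log2(0.0402) - 0.9598*log2(0.9598) = 0.186394 + 0.056815 = 0.2432. C = 1 - H(p) = 1 - 0.2432 = 0.7568

0.7568 bits


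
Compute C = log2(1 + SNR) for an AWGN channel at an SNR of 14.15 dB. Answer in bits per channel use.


SNR_linear = 10^(14.15/10) = 26.0016; C = log2(1 + SNR_linear) = log2(1 + 26.0016) = 4.755

4.755 bits/channel use


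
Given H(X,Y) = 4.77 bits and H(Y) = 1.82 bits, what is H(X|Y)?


H(X|Y) = H(X,Y) - H(Y) = 4.77 - 1.82 = 2.95

2.95 bits


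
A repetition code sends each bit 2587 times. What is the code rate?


Rate = k/n = 1/2587

1/2587


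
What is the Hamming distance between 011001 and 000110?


Count differing positions: . ^ ^ ^ ^ ^ = 5 differences

5


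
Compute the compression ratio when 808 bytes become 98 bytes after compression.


Ratio = original / compressed = 808 / 98 = 8.2449

8.2449


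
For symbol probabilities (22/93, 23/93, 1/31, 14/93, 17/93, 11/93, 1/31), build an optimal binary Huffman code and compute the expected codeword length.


Huffman construction (repeatedly merge the two least-probable nodes; each merge adds 1 bit to every symbol beneath it): 1/31 + 1/31 = 2/31; 2/31 + 11/93 = 17/93; 14/93 + 17/93 = 1/3; 17/93 + 22/93 = 13/31; 23/93 + 1/3 = 18/31; 13/31 + 18/31 = 1. Resulting codeword lengths (in the order the probabilities were given): (2, 2, 4, 3, 3, 3, 4). L_avg = sum(p_i * l_i) = 22/93*2 + 23/93*2 + 1/31*4 + 14/93*3 + 17/93*3 + 11/93*3 + 1/31*4 = 80/31 = 2.5806

2.5806 bits


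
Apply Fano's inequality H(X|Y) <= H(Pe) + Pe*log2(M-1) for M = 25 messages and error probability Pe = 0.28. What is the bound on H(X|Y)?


H(Pe) = -Pe*log2(Pe) - (1-Pe)*log2(1-Pe) = -0.28*log2(0.28) - 0.72*log2(0.72) = 0.514220 + 0.341230 = 0.8555. Pe*log2(M-1) = 0.28*log2(24) = 1.283790. Bound = H(Pe) + Pe*log2(M-1) = 0.514220 + 0.341230 + 1.283790 = 2.1392

2.1392 bits


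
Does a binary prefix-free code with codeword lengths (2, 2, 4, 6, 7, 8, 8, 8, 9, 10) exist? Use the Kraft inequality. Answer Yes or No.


Kraft sum = sum(2^(-l_i)) = 0.6006, need <= 1. Result: satisfied (a binary prefix-free code with these lengths exists)

Yes


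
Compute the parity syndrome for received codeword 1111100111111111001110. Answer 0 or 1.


Syndrome = XOR of all bits = 1 XOR 1 XOR 1 XOR 1 XOR 1 XOR 0 XOR 0 XOR 1 XOR 1 XOR 1 XOR 1 XOR 1 XOR 1 XOR 1 XOR 1 XOR 1 XOR 0 XOR 0 XOR 1 XOR 1 XOR 1 XOR 0 = 1

1


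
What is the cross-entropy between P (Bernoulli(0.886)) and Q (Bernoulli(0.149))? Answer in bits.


H(P,Q) = -p*log2(q) - (1-p)*log2(1-q). -0.886*log2(0.149) = 2.433502; -0.114*log2(0.851) = 0.026536. H(P,Q) = 2.433502 + 0.026536 = 2.46

2.46 bits


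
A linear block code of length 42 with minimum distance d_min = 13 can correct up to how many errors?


Correction capability = floor((d-1)/2) = floor((13-1)/2) = 6

6 errors


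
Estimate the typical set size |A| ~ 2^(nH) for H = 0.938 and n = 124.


log2|A_typical| = nH = 124 * 0.938 = 116.312, so |A_typical| ~ 2^116.312 = 1.031e+35

1.031e+35


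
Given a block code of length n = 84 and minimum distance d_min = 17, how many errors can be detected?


Detection capability = d_min - 1 = 17 - 1 = 16

16 errors


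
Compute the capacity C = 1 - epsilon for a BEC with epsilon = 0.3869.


C = 1 - epsilon = 1 - 0.3869 = 0.6131

0.6131 bits


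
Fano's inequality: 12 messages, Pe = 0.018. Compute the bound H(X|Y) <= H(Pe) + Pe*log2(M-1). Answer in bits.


H(Pe) = -Pe*log2(Pe) - (1-Pe)*log2(1-Pe) = -0.018*log2(0.018) - 0.982*log2(0.982) = 0.104325 + 0.025733 = 0.1301. Pe*log2(M-1) = 0.018*log2(11) = 0.062270. Bound = H(Pe) + Pe*log2(M-1) = 0.104325 + 0.025733 + 0.062270 = 0.1923

0.1923 bits


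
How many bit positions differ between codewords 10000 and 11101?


Count differing positions: . ^ ^ . ^ = 3 differences

3


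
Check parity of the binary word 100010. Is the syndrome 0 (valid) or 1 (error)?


Syndrome = XOR of all bits = 1 XOR 0 XOR 0 XOR 0 XOR 1 XOR 0 = 0

0


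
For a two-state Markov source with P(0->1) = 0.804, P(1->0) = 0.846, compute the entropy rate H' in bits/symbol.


Stationary distribution: pi_0 = p10/(p01+p10) = 0.5127, pi_1 = 0.4873. Entropy rate H' = pi_0*H(p01) + pi_1*H(p10) = 0.5127*0.7139 + 0.4873*0.6198 = 0.668

0.668 bits/symbol


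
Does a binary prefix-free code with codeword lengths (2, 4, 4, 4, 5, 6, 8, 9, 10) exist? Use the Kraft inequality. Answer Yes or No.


Kraft sum = sum(2^(-l_i)) = 0.4912, need <= 1. Result: satisfied (a binary prefix-free code with these lengths exists)

Yes


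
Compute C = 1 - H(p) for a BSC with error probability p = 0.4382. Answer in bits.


H(p) = -p*log2(p) - (1-p)*log2(1-p) = -0.4382*log2(0.4382) - 0.5618*log2(0.5618) = 0.521606 + 0.467345 = 0.989. C = 1 - H(p) = 1 - 0.989 = 0.011

0.011 bits


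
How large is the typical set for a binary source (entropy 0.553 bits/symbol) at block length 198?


log2|A_typical| = nH = 198 * 0.553 = 109.494, so |A_typical| ~ 2^109.494 = 9.141e+32

9.141e+32


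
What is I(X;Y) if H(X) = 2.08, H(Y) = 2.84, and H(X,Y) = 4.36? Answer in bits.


I(X;Y) = H(X) + H(Y) - H(X,Y) = 2.08 + 2.84 - 4.36 = 0.56

0.56 bits


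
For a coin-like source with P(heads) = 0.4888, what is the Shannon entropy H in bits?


H = -p*log2(p) - (1-p)*log2(1-p). -0.4888*log2(0.4888) = 0.504776; -0.5112*log2(0.5112) = 0.494862. H = 0.504776 + 0.494862 = 0.9996

0.9996 bits


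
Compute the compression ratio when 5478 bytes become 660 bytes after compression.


Ratio = original / compressed = 5478 / 660 = 8.3

8.3


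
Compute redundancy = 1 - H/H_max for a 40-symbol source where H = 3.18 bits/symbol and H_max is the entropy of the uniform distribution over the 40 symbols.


H_max = log2(K) = log2(40) = 5.3219 bits/symbol. Redundancy = 1 - H/H_max = 1 - 3.18/5.3219 = 1 - 0.5975 = 0.4025

0.4025


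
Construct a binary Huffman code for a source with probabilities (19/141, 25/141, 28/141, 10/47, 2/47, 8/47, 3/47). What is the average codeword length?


Huffman construction (repeatedly merge the two least-probable nodes; each merge adds 1 bit to every symbol beneath it): 2/47 + 3/47 = 5/47; 5/47 + 19/141 = 34/141; 8/47 + 25/141 = 49/141; 28/141 + 10/47 = 58/141; 34/141 + 49/141 = 83/141; 58/141 + 83/141 = 1. Resulting codeword lengths (in the order the probabilities were given): (3, 3, 2, 2, 4, 3, 4). L_avg = sum(p_i * l_i) = 19/141*3 + 25/141*3 + 28/141*2 + 10/47*2 + 2/47*4 + 8/47*3 + 3/47*4 = 380/141 = 2.695

2.695 bits


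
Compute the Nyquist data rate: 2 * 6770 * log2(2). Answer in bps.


Rate = 2 * B * log2(M) = 2 * 6770 * 1.0 = 13540.0

13540.0 bps


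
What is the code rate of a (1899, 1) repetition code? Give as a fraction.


Rate = k/n = 1/1899

1/1899


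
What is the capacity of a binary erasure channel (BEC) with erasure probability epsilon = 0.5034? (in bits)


C = 1 - epsilon = 1 - 0.5034 = 0.4966

0.4966 bits


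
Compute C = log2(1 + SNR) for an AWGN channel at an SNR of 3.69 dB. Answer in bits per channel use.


SNR_linear = 10^(3.69/10) = 2.3388; C = log2(1 + SNR_linear) = log2(1 + 2.3388) = 1.7393

1.7393 bits/channel use


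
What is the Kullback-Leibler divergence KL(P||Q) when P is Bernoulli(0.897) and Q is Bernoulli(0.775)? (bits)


KL = p*log2(p/q) + (1-p)*log2((1-p)/(1-q)) = 0.897*log2(0.897/0.775) + 0.103*log2(0.103/0.225) = 0.0731

0.0731 bits


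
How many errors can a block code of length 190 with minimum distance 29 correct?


Correction capability = floor((d-1)/2) = floor((29-1)/2) = 14

14 errors


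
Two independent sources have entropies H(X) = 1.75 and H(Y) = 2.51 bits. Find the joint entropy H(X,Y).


For independent variables, H(X,Y) = H(X) + H(Y) = 1.75 + 2.51 = 4.26

4.26 bits


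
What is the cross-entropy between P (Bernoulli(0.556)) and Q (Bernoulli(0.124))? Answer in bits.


H(P,Q) = -p*log2(q) - (1-p)*log2(1-q). -0.556*log2(0.124) = 1.674443; -0.444*log2(0.876) = 0.084803. H(P,Q) = 1.674443 + 0.084803 = 1.7592

1.7592 bits


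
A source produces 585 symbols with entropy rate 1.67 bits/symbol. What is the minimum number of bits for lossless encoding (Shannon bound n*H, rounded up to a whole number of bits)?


Minimum bits >= n * H = 585 * 1.67 = 976.95, rounded up to a whole number of bits = 977

977 bits


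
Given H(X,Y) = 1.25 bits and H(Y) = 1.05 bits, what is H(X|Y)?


H(X|Y) = H(X,Y) - H(Y) = 1.25 - 1.05 = 0.2

0.2 bits


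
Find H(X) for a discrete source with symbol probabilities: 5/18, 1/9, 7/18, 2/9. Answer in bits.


H = -sum(p_i * log2(p_i)). Terms: -(5/18)*log2(5/18) = 0.513332; -(1/9)*log2(1/9) = 0.352214; -(7/18)*log2(7/18) = 0.529888; -(2/9)*log2(2/9) = 0.482206. H = 0.513332 + 0.352214 + 0.529888 + 0.482206 = 1.8776

1.8776 bits


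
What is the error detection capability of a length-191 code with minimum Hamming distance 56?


Detection capability = d_min - 1 = 56 - 1 = 55

55 errors


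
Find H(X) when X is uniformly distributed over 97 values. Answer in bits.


H = log2(n) = log2(97) = 6.5999

6.5999 bits


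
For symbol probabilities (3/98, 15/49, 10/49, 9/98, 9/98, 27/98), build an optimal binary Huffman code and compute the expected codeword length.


Huffman construction (repeatedly merge the two least-probable nodes; each merge adds 1 bit to every symbol beneath it): 3/98 + 9/98 = 6/49; 9/98 + 6/49 = 3/14; 10/49 + 3/14 = 41/98; 27/98 + 15/49 = 57/98; 41/98 + 57/98 = 1. Resulting codeword lengths (in the order the probabilities were given): (4, 2, 2, 4, 3, 2). L_avg = sum(p_i * l_i) = 3/98*4 + 15/49*2 + 10/49*2 + 9/98*4 + 9/98*3 + 27/98*2 = 229/98 = 2.3367

2.3367 bits


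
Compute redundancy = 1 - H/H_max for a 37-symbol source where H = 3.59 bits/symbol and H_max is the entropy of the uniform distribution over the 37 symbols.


H_max = log2(K) = log2(37) = 5.2095 bits/symbol. Redundancy = 1 - H/H_max = 1 - 3.59/5.2095 = 1 - 0.6891 = 0.3109

0.3109


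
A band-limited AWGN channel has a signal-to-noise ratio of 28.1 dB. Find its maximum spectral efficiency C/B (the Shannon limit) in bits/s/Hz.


SNR_linear = 10^(28.1/10) = 645.6542; C/B = log2(1 + SNR_linear) = log2(1 + 645.6542) = 9.3369

9.3369 bits/s/Hz


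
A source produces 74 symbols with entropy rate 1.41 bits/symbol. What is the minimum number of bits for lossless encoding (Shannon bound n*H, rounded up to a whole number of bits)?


Minimum bits >= n * H = 74 * 1.41 = 104.34, rounded up to a whole number of bits = 105

105 bits


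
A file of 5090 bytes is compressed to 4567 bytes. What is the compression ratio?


Ratio = original / compressed = 5090 / 4567 = 1.1145

1.1145


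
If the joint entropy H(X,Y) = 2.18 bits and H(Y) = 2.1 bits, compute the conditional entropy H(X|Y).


H(X|Y) = H(X,Y) - H(Y) = 2.18 - 2.1 = 0.08

0.08 bits


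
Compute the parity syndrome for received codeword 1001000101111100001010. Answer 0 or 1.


Syndrome = XOR of all bits = 1 XOR 0 XOR 0 XOR 1 XOR 0 XOR 0 XOR 0 XOR 1 XOR 0 XOR 1 XOR 1 XOR 1 XOR 1 XOR 1 XOR 0 XOR 0 XOR 0 XOR 0 XOR 1 XOR 0 XOR 1 XOR 0 = 0

0


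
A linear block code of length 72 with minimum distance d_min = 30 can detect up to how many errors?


Detection capability = d_min - 1 = 30 - 1 = 29

29 errors


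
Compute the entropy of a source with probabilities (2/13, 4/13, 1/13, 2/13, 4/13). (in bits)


H = -sum(p_i * log2(p_i)). Terms: -(2/13)*log2(2/13) = 0.415452; -(4/13)*log2(4/13) = 0.523212; -(1/13)*log2(1/13) = 0.284649; -(2/13)*log2(2/13) = 0.415452; -(4/13)*log2(4/13) = 0.523212. H = 0.415452 + 0.523212 + 0.284649 + 0.415452 + 0.523212 = 2.162

2.162 bits


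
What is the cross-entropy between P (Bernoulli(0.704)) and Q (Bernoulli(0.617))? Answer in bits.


H(P,Q) = -p*log2(q) - (1-p)*log2(1-q). -0.704*log2(0.617) = 0.490447; -0.296*log2(0.383) = 0.409837. H(P,Q) = 0.490447 + 0.409837 = 0.9003

0.9003 bits


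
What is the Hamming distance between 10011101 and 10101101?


Count differing positions: . . ^ ^ . . . . = 2 differences

2


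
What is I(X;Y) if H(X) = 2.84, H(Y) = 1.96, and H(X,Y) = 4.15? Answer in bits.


I(X;Y) = H(X) + H(Y) - H(X,Y) = 2.84 + 1.96 - 4.15 = 0.65

0.65 bits


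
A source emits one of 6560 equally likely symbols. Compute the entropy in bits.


H = log2(n) = log2(6560) = 12.6795

12.6795 bits


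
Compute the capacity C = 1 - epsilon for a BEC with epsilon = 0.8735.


C = 1 - epsilon = 1 - 0.8735 = 0.1265

0.1265 bits


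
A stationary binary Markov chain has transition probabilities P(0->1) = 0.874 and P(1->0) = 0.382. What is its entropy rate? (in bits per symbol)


Stationary distribution: pi_0 = p10/(p01+p10) = 0.3041, pi_1 = 0.6959. Entropy rate H' = pi_0*H(p01) + pi_1*H(p10) = 0.3041*0.5464 + 0.6959*0.9594 = 0.8338

0.8338 bits/symbol


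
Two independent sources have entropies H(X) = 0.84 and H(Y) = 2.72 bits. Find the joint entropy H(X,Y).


For independent variables, H(X,Y) = H(X) + H(Y) = 0.84 + 2.72 = 3.56

3.56 bits


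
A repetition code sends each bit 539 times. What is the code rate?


Rate = k/n = 1/539

1/539


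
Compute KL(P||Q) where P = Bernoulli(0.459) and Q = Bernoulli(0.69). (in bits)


KL = p*log2(p/q) + (1-p)*log2((1-p)/(1-q)) = 0.459*log2(0.459/0.69) + 0.541*log2(0.541/0.31) = 0.1647

0.1647 bits


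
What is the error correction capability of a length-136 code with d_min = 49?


Correction capability = floor((d-1)/2) = floor((49-1)/2) = 24

24 errors


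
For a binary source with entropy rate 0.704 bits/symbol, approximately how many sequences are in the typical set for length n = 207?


log2|A_typical| = nH = 207 * 0.704 = 145.728, so |A_typical| ~ 2^145.728 = 7.388e+43

7.388e+43


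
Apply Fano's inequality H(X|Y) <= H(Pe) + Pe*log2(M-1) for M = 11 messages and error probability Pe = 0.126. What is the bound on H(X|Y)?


H(Pe) = -Pe*log2(Pe) - (1-Pe)*log2(1-Pe) = -0.126*log2(0.126) - 0.874*log2(0.874) = 0.376552 + 0.169814 = 0.5464. Pe*log2(M-1) = 0.126*log2(10) = 0.418563. Bound = H(Pe) + Pe*log2(M-1) = 0.376552 + 0.169814 + 0.418563 = 0.9649

0.9649 bits


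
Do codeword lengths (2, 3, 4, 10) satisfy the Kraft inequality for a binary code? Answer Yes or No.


Kraft sum = sum(2^(-l_i)) = 0.4385, need <= 1. Result: satisfied (a binary prefix-free code with these lengths exists)

Yes


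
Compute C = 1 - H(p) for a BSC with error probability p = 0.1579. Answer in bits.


H(p) = -p*log2(p) - (1-p)*log2(1-p) = -0.1579*log2(0.1579) - 0.8421*log2(0.8421) = 0.420475 + 0.208787 = 0.6293. C = 1 - H(p) = 1 - 0.6293 = 0.3707

0.3707 bits


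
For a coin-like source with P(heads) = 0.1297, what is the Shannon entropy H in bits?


H = -p*log2(p) - (1-p)*log2(1-p). -0.1297*log2(0.1297) = 0.382193; -0.8703*log2(0.8703) = 0.174421. H = 0.382193 + 0.174421 = 0.5566

0.5566 bits


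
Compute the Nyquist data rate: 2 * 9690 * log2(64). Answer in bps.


Rate = 2 * B * log2(M) = 2 * 9690 * 6.0 = 116280.0

116280.0 bps


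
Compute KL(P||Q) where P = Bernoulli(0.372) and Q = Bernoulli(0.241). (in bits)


KL = p*log2(p/q) + (1-p)*log2((1-p)/(1-q)) = 0.372*log2(0.372/0.241) + 0.628*log2(0.628/0.759) = 0.0613

0.0613 bits


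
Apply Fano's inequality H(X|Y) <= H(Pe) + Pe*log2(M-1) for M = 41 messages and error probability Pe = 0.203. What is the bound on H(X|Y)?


H(Pe) = -Pe*log2(Pe) - (1-Pe)*log2(1-Pe) = -0.203*log2(0.203) - 0.797*log2(0.797) = 0.466991 + 0.260897 = 0.7279. Pe*log2(M-1) = 0.203*log2(40) = 1.080351. Bound = H(Pe) + Pe*log2(M-1) = 0.466991 + 0.260897 + 1.080351 = 1.8082

1.8082 bits


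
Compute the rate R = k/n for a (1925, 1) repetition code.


Rate = k/n = 1/1925

1/1925


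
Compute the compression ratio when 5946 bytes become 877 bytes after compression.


Ratio = original / compressed = 5946 / 877 = 6.7799

6.7799


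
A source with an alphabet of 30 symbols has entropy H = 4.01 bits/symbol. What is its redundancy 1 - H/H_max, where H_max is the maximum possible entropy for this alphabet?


H_max = log2(K) = log2(30) = 4.9069 bits/symbol. Redundancy = 1 - H/H_max = 1 - 4.01/4.9069 = 1 - 0.8172 = 0.1828

0.1828


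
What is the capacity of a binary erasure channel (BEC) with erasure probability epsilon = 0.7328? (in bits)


C = 1 - epsilon = 1 - 0.7328 = 0.2672

0.2672 bits


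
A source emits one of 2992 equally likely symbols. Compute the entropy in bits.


H = log2(n) = log2(2992) = 11.5469

11.5469 bits


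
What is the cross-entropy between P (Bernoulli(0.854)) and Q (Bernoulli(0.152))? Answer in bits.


H(P,Q) = -p*log2(q) - (1-p)*log2(1-q). -0.854*log2(0.152) = 2.321050; -0.146*log2(0.848) = 0.034728. H(P,Q) = 2.321050 + 0.034728 = 2.3558

2.3558 bits


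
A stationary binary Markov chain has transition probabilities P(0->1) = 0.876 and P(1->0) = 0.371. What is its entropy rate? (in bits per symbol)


Stationary distribution: pi_0 = p10/(p01+p10) = 0.2975, pi_1 = 0.7025. Entropy rate H' = pi_0*H(p01) + pi_1*H(p10) = 0.2975*0.5408 + 0.7025*0.9514 = 0.8293

0.8293 bits/symbol


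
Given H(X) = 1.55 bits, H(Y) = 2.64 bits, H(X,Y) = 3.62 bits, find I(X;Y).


I(X;Y) = H(X) + H(Y) - H(X,Y) = 1.55 + 2.64 - 3.62 = 0.57

0.57 bits


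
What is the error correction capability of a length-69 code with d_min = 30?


Correction capability = floor((d-1)/2) = floor((30-1)/2) = 14

14 errors


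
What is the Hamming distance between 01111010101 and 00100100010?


Count differing positions: . ^ . ^ ^ ^ ^ . ^ ^ ^ = 8 differences

8


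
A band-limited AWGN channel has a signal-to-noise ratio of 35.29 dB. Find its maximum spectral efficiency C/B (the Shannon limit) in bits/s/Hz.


SNR_linear = 10^(35.29/10) = 3380.6484; C/B = log2(1 + SNR_linear) = log2(1 + 3380.6484) = 11.7235

11.7235 bits/s/Hz


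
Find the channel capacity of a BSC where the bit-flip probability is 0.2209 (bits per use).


H(p) = -p*log2(p) - (1-p)*log2(1-p) = -0.2209*log2(0.2209) - 0.7791*log2(0.7791) = 0.481238 + 0.280569 = 0.7618. C = 1 - H(p) = 1 - 0.7618 = 0.2382

0.2382 bits


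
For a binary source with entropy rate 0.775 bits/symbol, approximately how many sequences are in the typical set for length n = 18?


log2|A_typical| = nH = 18 * 0.775 = 13.95, so |A_typical| ~ 2^13.95 = 1.583e+04

1.583e+04


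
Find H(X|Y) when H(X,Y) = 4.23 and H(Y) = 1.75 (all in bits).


H(X|Y) = H(X,Y) - H(Y) = 4.23 - 1.75 = 2.48

2.48 bits


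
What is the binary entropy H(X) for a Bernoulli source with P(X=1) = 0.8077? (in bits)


H = -p*log2(p) - (1-p)*log2(1-p). -0.8077*log2(0.8077) = 0.248859; -0.1923*log2(0.1923) = 0.457399. H = 0.248859 + 0.457399 = 0.7063

0.7063 bits


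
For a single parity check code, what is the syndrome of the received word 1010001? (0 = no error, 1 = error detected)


Syndrome = XOR of all bits = 1 XOR 0 XOR 1 XOR 0 XOR 0 XOR 0 XOR 1 = 1

1


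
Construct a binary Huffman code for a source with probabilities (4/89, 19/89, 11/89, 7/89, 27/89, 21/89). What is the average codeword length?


Huffman construction (repeatedly merge the two least-probable nodes; each merge adds 1 bit to every symbol beneath it): 4/89 + 7/89 = 11/89; 11/89 + 11/89 = 22/89; 19/89 + 21/89 = 40/89; 22/89 + 27/89 = 49/89; 40/89 + 49/89 = 1. Resulting codeword lengths (in the order the probabilities were given): (4, 2, 3, 4, 2, 2). L_avg = sum(p_i * l_i) = 4/89*4 + 19/89*2 + 11/89*3 + 7/89*4 + 27/89*2 + 21/89*2 = 211/89 = 2.3708

2.3708 bits


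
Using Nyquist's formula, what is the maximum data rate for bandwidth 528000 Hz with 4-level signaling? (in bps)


Rate = 2 * B * log2(M) = 2 * 528000 * 2.0 = 2112000.0

2112000.0 bps


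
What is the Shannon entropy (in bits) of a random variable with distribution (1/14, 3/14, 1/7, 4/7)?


H = -sum(p_i * log2(p_i)). Terms: -(1/14)*log2(1/14) = 0.271954; -(3/14)*log2(3/14) = 0.476227; -(1/7)*log2(1/7) = 0.401051; -(4/7)*log2(4/7) = 0.461346. H = 0.271954 + 0.476227 + 0.401051 + 0.461346 = 1.6106

1.6106 bits


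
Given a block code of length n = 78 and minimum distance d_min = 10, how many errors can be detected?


Detection capability = d_min - 1 = 10 - 1 = 9

9 errors


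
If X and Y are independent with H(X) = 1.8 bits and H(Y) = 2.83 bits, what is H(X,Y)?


For independent variables, H(X,Y) = H(X) + H(Y) = 1.8 + 2.83 = 4.63

4.63 bits


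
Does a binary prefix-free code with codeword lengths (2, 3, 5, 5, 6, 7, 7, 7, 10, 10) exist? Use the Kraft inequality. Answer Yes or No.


Kraft sum = sum(2^(-l_i)) = 0.4785, need <= 1. Result: satisfied (a binary prefix-free code with these lengths exists)

Yes


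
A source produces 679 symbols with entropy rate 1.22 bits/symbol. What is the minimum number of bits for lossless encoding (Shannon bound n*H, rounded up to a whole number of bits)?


Minimum bits >= n * H = 679 * 1.22 = 828.38, rounded up to a whole number of bits = 829

829 bits


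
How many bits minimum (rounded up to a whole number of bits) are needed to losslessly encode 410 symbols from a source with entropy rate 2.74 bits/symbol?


Minimum bits >= n * H = 410 * 2.74 = 1123.4, rounded up to a whole number of bits = 1124

1124 bits


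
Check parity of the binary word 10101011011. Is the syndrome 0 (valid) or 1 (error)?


Syndrome = XOR of all bits = 1 XOR 0 XOR 1 XOR 0 XOR 1 XOR 0 XOR 1 XOR 1 XOR 0 XOR 1 XOR 1 = 1

1


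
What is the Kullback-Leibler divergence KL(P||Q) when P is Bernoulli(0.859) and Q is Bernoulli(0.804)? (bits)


KL = p*log2(p/q) + (1-p)*log2((1-p)/(1-q)) = 0.859*log2(0.859/0.804) + 0.141*log2(0.141/0.196) = 0.015

0.015 bits


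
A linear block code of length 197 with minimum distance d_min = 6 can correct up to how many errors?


Correction capability = floor((d-1)/2) = floor((6-1)/2) = 2

2 errors


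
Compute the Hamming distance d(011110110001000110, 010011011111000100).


Count differing positions: . . ^ ^ . ^ ^ . ^ ^ ^ . . . . . ^ . = 8 differences

8


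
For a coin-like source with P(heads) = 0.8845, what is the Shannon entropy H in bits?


H = -p*log2(p) - (1-p)*log2(1-p). -0.8845*log2(0.8845) = 0.156615; -0.1155*log2(0.1155) = 0.359671. H = 0.156615 + 0.359671 = 0.5163

0.5163 bits


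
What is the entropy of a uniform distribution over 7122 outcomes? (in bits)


H = log2(n) = log2(7122) = 12.7981

12.7981 bits


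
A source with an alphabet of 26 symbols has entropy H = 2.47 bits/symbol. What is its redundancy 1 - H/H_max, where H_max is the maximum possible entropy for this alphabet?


H_max = log2(K) = log2(26) = 4.7004 bits/symbol. Redundancy = 1 - H/H_max = 1 - 2.47/4.7004 = 1 - 0.5255 = 0.4745

0.4745


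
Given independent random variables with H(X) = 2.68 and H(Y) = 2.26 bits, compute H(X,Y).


For independent variables, H(X,Y) = H(X) + H(Y) = 2.68 + 2.26 = 4.94

4.94 bits


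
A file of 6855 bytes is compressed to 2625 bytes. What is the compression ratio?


Ratio = original / compressed = 6855 / 2625 = 2.6114

2.6114


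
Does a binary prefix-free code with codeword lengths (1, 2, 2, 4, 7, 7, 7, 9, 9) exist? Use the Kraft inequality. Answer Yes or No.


Kraft sum = sum(2^(-l_i)) = 1.0898, need <= 1. Result: violated (a binary prefix-free code with these lengths cannot exist)

No


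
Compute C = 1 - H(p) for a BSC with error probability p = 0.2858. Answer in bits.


H(p) = -p*log2(p) - (1-p)*log2(1-p) = -0.2858*log2(0.2858) - 0.7142*log2(0.7142) = 0.516418 + 0.346815 = 0.8632. C = 1 - H(p) = 1 - 0.8632 = 0.1368

0.1368 bits


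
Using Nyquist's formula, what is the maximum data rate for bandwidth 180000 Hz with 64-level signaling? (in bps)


Rate = 2 * B * log2(M) = 2 * 180000 * 6.0 = 2160000.0

2160000.0 bps


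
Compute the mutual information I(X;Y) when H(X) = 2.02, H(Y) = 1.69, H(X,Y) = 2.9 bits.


I(X;Y) = H(X) + H(Y) - H(X,Y) = 2.02 + 1.69 - 2.9 = 0.81

0.81 bits


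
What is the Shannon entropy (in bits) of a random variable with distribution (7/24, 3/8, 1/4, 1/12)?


H = -sum(p_i * log2(p_i)). Terms: -(7/24)*log2(7/24) = 0.518469; -(3/8)*log2(3/8) = 0.530639; -(1/4)*log2(1/4) = 0.500000; -(1/12)*log2(1/12) = 0.298747. H = 0.518469 + 0.530639 + 0.500000 + 0.298747 = 1.8479

1.8479 bits


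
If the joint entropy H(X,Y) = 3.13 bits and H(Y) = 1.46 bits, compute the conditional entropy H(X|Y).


H(X|Y) = H(X,Y) - H(Y) = 3.13 - 1.46 = 1.67

1.67 bits


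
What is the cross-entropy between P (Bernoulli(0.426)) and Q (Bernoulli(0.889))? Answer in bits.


H(P,Q) = -p*log2(q) - (1-p)*log2(1-q). -0.426*log2(0.889) = 0.072311; -0.574*log2(0.111) = 1.820365. H(P,Q) = 0.072311 + 1.820365 = 1.8927

1.8927 bits


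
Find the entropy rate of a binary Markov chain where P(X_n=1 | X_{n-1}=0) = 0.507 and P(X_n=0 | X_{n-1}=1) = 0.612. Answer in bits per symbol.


Stationary distribution: pi_0 = p10/(p01+p10) = 0.5469, pi_1 = 0.4531. Entropy rate H' = pi_0*H(p01) + pi_1*H(p10) = 0.5469*0.9999 + 0.4531*0.9635 = 0.9834

0.9834 bits/symbol


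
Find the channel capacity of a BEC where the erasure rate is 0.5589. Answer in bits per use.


C = 1 - epsilon = 1 - 0.5589 = 0.4411

0.4411 bits


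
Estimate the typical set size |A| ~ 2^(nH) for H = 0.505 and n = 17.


log2|A_typical| = nH = 17 * 0.505 = 8.585, so |A_typical| ~ 2^8.585 = 3.840e+02

3.840e+02


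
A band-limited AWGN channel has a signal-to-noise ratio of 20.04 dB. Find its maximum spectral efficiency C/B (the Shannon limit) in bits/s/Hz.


SNR_linear = 10^(20.04/10) = 100.9253; C/B = log2(1 + SNR_linear) = log2(1 + 100.9253) = 6.6714

6.6714 bits/s/Hz


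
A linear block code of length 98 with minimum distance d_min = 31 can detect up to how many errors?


Detection capability = d_min - 1 = 31 - 1 = 30

30 errors


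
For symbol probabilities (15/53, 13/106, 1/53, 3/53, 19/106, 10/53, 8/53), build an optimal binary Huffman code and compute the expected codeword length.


Huffman construction (repeatedly merge the two least-probable nodes; each merge adds 1 bit to every symbol beneath it): 1/53 + 3/53 = 4/53; 4/53 + 13/106 = 21/106; 8/53 + 19/106 = 35/106; 10/53 + 21/106 = 41/106; 15/53 + 35/106 = 65/106; 41/106 + 65/106 = 1. Resulting codeword lengths (in the order the probabilities were given): (2, 3, 4, 4, 3, 2, 3). L_avg = sum(p_i * l_i) = 15/53*2 + 13/106*3 + 1/53*4 + 3/53*4 + 19/106*3 + 10/53*2 + 8/53*3 = 138/53 = 2.6038

2.6038 bits


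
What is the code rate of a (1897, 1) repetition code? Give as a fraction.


Rate = k/n = 1/1897

1/1897


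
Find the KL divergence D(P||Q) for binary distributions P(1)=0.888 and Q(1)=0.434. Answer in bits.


KL = p*log2(p/q) + (1-p)*log2((1-p)/(1-q)) = 0.888*log2(0.888/0.434) + 0.112*log2(0.112/0.566) = 0.6554

0.6554 bits


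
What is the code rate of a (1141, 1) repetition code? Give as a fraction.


Rate = k/n = 1/1141

1/1141


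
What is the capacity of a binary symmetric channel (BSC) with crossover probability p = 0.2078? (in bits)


H(p) = -p*log2(p) - (1-p)*log2(1-p) = -0.2078*log2(0.2078) - 0.7922*log2(0.7922) = 0.471027 + 0.266229 = 0.7373. C = 1 - H(p) = 1 - 0.7373 = 0.2627

0.2627 bits


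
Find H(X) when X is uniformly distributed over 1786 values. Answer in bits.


H = log2(n) = log2(1786) = 10.8025

10.8025 bits


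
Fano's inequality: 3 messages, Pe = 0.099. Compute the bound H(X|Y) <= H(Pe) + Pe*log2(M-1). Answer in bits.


H(Pe) = -Pe*log2(Pe) - (1-Pe)*log2(1-Pe) = -0.099*log2(0.099) - 0.901*log2(0.901) = 0.330306 + 0.135511 = 0.4658. Pe*log2(M-1) = 0.099*log2(2) = 0.099000. Bound = H(Pe) + Pe*log2(M-1) = 0.330306 + 0.135511 + 0.099000 = 0.5648

0.5648 bits


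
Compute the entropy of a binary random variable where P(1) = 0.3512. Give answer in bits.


H = -p*log2(p) - (1-p)*log2(1-p). -0.3512*log2(0.3512) = 0.530184; -0.6488*log2(0.6488) = 0.404951. H = 0.530184 + 0.404951 = 0.9351

0.9351 bits


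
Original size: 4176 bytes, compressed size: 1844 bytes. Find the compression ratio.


Ratio = original / compressed = 4176 / 1844 = 2.2646

2.2646


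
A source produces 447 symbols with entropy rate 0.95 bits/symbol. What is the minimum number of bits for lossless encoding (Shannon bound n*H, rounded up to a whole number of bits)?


Minimum bits >= n * H = 447 * 0.95 = 424.65, rounded up to a whole number of bits = 425

425 bits


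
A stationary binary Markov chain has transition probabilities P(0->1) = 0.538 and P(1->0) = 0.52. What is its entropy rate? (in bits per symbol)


Stationary distribution: pi_0 = p10/(p01+p10) = 0.4915, pi_1 = 0.5085. Entropy rate H' = pi_0*H(p01) + pi_1*H(p10) = 0.4915*0.9958 + 0.5085*0.9988 = 0.9974

0.9974 bits/symbol


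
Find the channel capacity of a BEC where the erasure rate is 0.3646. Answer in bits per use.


C = 1 - epsilon = 1 - 0.3646 = 0.6354

0.6354 bits


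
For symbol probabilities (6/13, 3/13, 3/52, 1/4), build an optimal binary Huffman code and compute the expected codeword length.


Huffman construction (repeatedly merge the two least-probable nodes; each merge adds 1 bit to every symbol beneath it): 3/52 + 3/13 = 15/52; 1/4 + 15/52 = 7/13; 6/13 + 7/13 = 1. Resulting codeword lengths (in the order the probabilities were given): (1, 3, 3, 2). L_avg = sum(p_i * l_i) = 6/13*1 + 3/13*3 + 3/52*3 + 1/4*2 = 95/52 = 1.8269

1.8269 bits


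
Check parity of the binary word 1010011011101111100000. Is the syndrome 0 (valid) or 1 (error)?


Syndrome = XOR of all bits = 1 XOR 0 XOR 1 XOR 0 XOR 0 XOR 1 XOR 1 XOR 0 XOR 1 XOR 1 XOR 1 XOR 0 XOR 1 XOR 1 XOR 1 XOR 1 XOR 1 XOR 0 XOR 0 XOR 0 XOR 0 XOR 0 = 0

0


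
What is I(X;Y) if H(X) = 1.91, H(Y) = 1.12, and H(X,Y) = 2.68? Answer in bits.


I(X;Y) = H(X) + H(Y) - H(X,Y) = 1.91 + 1.12 - 2.68 = 0.35

0.35 bits


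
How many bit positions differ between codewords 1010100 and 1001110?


Count differing positions: . . ^ ^ . ^ . = 3 differences

3


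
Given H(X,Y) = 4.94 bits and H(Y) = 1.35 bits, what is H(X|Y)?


H(X|Y) = H(X,Y) - H(Y) = 4.94 - 1.35 = 3.59

3.59 bits


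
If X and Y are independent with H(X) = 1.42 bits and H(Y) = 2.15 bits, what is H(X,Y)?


For independent variables, H(X,Y) = H(X) + H(Y) = 1.42 + 2.15 = 3.57

3.57 bits


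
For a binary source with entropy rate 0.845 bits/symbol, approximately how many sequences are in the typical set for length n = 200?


log2|A_typical| = nH = 200 * 0.845 = 169.0, so |A_typical| ~ 2^169.0 = 7.483e+50

7.483e+50


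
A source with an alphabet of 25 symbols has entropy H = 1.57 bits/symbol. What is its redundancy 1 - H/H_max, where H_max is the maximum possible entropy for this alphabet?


H_max = log2(K) = log2(25) = 4.6439 bits/symbol. Redundancy = 1 - H/H_max = 1 - 1.57/4.6439 = 1 - 0.3381 = 0.6619

0.6619


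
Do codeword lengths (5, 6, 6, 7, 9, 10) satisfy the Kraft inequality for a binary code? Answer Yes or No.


Kraft sum = sum(2^(-l_i)) = 0.0732, need <= 1. Result: satisfied (a binary prefix-free code with these lengths exists)

Yes


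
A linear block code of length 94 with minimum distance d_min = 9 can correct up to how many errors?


Correction capability = floor((d-1)/2) = floor((9-1)/2) = 4

4 errors


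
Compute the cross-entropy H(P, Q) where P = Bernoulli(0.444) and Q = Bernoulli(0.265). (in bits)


H(P,Q) = -p*log2(q) - (1-p)*log2(1-q). -0.444*log2(0.265) = 0.850675; -0.556*log2(0.735) = 0.246966. H(P,Q) = 0.850675 + 0.246966 = 1.0976

1.0976 bits


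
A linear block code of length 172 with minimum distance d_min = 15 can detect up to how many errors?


Detection capability = d_min - 1 = 15 - 1 = 14

14 errors


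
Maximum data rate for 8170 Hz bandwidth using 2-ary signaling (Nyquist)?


Rate = 2 * B * log2(M) = 2 * 8170 * 1.0 = 16340.0

16340.0 bps


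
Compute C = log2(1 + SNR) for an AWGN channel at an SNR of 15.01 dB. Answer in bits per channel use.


SNR_linear = 10^(15.01/10) = 31.6957; C = log2(1 + SNR_linear) = log2(1 + 31.6957) = 5.031

5.031 bits/channel use


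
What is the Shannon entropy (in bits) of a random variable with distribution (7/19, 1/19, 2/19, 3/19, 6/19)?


H = -sum(p_i * log2(p_i)). Terms: -(7/19)*log2(7/19) = 0.530737; -(1/19)*log2(1/19) = 0.223575; -(2/19)*log2(2/19) = 0.341887; -(3/19)*log2(3/19) = 0.420468; -(6/19)*log2(6/19) = 0.525147. H = 0.530737 + 0.223575 + 0.341887 + 0.420468 + 0.525147 = 2.0418

2.0418 bits


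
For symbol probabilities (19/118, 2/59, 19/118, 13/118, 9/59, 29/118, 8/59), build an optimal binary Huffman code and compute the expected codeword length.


Huffman construction (repeatedly merge the two least-probable nodes; each merge adds 1 bit to every symbol beneath it): 2/59 + 13/118 = 17/118; 8/59 + 17/118 = 33/118; 9/59 + 19/118 = 37/118; 19/118 + 29/118 = 24/59; 33/118 + 37/118 = 35/59; 24/59 + 35/59 = 1. Resulting codeword lengths (in the order the probabilities were given): (3, 4, 2, 4, 3, 2, 3). L_avg = sum(p_i * l_i) = 19/118*3 + 2/59*4 + 19/118*2 + 13/118*4 + 9/59*3 + 29/118*2 + 8/59*3 = 323/118 = 2.7373

2.7373 bits


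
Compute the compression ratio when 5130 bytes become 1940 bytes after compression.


Ratio = original / compressed = 5130 / 1940 = 2.6443

2.6443


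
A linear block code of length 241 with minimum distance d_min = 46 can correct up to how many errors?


Correction capability = floor((d-1)/2) = floor((46-1)/2) = 22

22 errors


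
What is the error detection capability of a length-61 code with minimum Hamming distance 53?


Detection capability = d_min - 1 = 53 - 1 = 52

52 errors


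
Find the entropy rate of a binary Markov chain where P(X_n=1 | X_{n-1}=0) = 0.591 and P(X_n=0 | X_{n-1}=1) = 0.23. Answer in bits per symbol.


Stationary distribution: pi_0 = p10/(p01+p10) = 0.2801, pi_1 = 0.7199. Entropy rate H' = pi_0*H(p01) + pi_1*H(p10) = 0.2801*0.976 + 0.7199*0.778 = 0.8335

0.8335 bits/symbol


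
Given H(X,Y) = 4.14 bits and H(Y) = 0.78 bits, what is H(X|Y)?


H(X|Y) = H(X,Y) - H(Y) = 4.14 - 0.78 = 3.36

3.36 bits


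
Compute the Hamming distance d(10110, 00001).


Count differing positions: ^ . ^ ^ ^ = 4 differences

4


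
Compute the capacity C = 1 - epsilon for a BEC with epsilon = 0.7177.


C = 1 - epsilon = 1 - 0.7177 = 0.2823

0.2823 bits


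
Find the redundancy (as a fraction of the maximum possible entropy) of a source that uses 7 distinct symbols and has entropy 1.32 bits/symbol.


H_max = log2(K) = log2(7) = 2.8074 bits/symbol. Redundancy = 1 - H/H_max = 1 - 1.32/2.8074 = 1 - 0.4702 = 0.5298

0.5298


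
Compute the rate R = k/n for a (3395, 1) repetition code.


Rate = k/n = 1/3395

1/3395


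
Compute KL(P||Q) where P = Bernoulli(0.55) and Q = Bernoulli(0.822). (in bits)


KL = p*log2(p/q) + (1-p)*log2((1-p)/(1-q)) = 0.55*log2(0.55/0.822) + 0.45*log2(0.45/0.178) = 0.2833

0.2833 bits


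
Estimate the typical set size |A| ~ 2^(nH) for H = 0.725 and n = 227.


log2|A_typical| = nH = 227 * 0.725 = 164.575, so |A_typical| ~ 2^164.575 = 3.483e+49

3.483e+49


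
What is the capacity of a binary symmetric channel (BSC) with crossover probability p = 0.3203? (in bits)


H(p) = -p*log2(p) - (1-p)*log2(1-p) = -0.3203*log2(0.3203) - 0.6797*log2(0.6797) = 0.526094 + 0.378613 = 0.9047. C = 1 - H(p) = 1 - 0.9047 = 0.0953

0.0953 bits


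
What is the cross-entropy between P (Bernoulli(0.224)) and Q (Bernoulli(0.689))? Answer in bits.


H(P,Q) = -p*log2(q) - (1-p)*log2(1-q). -0.224*log2(0.689) = 0.120383; -0.776*log2(0.311) = 1.307570. H(P,Q) = 0.120383 + 1.307570 = 1.428

1.428 bits


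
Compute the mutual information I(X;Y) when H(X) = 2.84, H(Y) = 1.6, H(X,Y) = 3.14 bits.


I(X;Y) = H(X) + H(Y) - H(X,Y) = 2.84 + 1.6 - 3.14 = 1.3

1.3 bits


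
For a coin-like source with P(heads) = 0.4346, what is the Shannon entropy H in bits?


H = -p*log2(p) - (1-p)*log2(1-p). -0.4346*log2(0.4346) = 0.522493; -0.5654*log2(0.5654) = 0.465130. H = 0.522493 + 0.465130 = 0.9876

0.9876 bits


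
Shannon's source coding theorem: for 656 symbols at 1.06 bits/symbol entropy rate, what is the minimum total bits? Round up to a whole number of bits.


Minimum bits >= n * H = 656 * 1.06 = 695.36, rounded up to a whole number of bits = 696

696 bits


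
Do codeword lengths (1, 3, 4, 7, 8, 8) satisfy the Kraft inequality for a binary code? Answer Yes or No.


Kraft sum = sum(2^(-l_i)) = 0.7031, need <= 1. Result: satisfied (a binary prefix-free code with these lengths exists)

Yes


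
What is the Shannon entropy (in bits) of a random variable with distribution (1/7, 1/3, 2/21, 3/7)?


H = -sum(p_i * log2(p_i)). Terms: -(1/7)*log2(1/7) = 0.401051; -(1/3)*log2(1/3) = 0.528321; -(2/21)*log2(2/21) = 0.323078; -(3/7)*log2(3/7) = 0.523882. H = 0.401051 + 0.528321 + 0.323078 + 0.523882 = 1.7763

1.7763 bits


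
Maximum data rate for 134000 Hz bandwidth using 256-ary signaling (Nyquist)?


Rate = 2 * B * log2(M) = 2 * 134000 * 8.0 = 2144000.0

2144000.0 bps


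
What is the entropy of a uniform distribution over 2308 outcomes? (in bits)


H = log2(n) = log2(2308) = 11.1724

11.1724 bits


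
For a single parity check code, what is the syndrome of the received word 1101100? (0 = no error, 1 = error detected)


Syndrome = XOR of all bits = 1 XOR 1 XOR 0 XOR 1 XOR 1 XOR 0 XOR 0 = 0

0


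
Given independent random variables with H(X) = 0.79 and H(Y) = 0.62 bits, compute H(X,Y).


For independent variables, H(X,Y) = H(X) + H(Y) = 0.79 + 0.62 = 1.41

1.41 bits


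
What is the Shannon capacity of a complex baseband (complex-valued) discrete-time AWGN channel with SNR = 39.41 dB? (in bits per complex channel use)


SNR_linear = 10^(39.41/10) = 8729.7137; C = log2(1 + SNR_linear) = log2(1 + 8729.7137) = 13.0919

13.0919 bits/channel use
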